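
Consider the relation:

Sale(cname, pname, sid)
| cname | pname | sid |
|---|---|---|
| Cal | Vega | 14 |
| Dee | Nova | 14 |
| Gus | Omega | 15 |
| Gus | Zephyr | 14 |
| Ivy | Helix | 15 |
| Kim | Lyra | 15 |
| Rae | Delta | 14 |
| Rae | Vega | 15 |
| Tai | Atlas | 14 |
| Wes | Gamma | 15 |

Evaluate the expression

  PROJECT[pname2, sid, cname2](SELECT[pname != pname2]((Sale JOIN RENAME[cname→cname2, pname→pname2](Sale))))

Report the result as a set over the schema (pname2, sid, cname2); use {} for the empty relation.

{(Atlas, 14, Tai), (Delta, 14, Rae), (Gamma, 15, Wes), (Helix, 15, Ivy), (Lyra, 15, Kim), (Nova, 14, Dee), (Omega, 15, Gus), (Vega, 14, Cal), (Vega, 15, Rae), (Zephyr, 14, Gus)}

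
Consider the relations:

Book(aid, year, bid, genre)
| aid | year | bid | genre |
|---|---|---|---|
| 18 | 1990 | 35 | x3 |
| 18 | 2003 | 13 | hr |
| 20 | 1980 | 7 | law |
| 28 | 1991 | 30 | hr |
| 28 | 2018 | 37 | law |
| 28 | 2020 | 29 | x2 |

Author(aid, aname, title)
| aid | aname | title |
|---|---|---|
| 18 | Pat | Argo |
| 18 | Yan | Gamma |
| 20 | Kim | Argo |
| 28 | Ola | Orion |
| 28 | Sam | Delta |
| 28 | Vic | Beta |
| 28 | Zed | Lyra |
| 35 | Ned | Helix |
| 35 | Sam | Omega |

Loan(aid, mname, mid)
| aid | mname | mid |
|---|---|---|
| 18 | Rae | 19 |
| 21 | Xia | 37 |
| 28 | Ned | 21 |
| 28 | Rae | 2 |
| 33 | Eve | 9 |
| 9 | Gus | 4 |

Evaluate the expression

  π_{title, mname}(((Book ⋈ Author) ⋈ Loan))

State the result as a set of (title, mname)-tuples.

Natural join on aid: {(18, 1990, 35, x3, Pat, Argo), (18, 1990, 35, x3, Yan, Gamma), (18, 2003, 13, hr, Pat, Argo), (18, 2003, 13, hr, Yan, Gamma), (20, 1980, 7, law, Kim, Argo), (28, 1991, 30, hr, Ola, Orion), (28, 1991, 30, hr, Sam, Delta), (28, 1991, 30, hr, Vic, Beta), (28, 1991, 30, hr, Zed, Lyra), (28, 2018, 37, law, Ola, Orion), (28, 2018, 37, law, Sam, Delta), (28, 2018, 37, law, Vic, Beta), (28, 2018, 37, law, Zed, Lyra), (28, 2020, 29, x2, Ola, Orion), (28, 2020, 29, x2, Sam, Delta), (28, 2020, 29, x2, Vic, Beta), (28, 2020, 29, x2, Zed, Lyra)}
Natural join on aid: {(18, 1990, 35, x3, Pat, Argo, Rae, 19), (18, 1990, 35, x3, Yan, Gamma, Rae, 19), (18, 2003, 13, hr, Pat, Argo, Rae, 19), (18, 2003, 13, hr, Yan, Gamma, Rae, 19), (28, 1991, 30, hr, Ola, Orion, Ned, 21), (28, 1991, 30, hr, Ola, Orion, Rae, 2), (28, 1991, 30, hr, Sam, Delta, Ned, 21), (28, 1991, 30, hr, Sam, Delta, Rae, 2), (28, 1991, 30, hr, Vic, Beta, Ned, 21), (28, 1991, 30, hr, Vic, Beta, Rae, 2), (28, 1991, 30, hr, Zed, Lyra, Ned, 21), (28, 1991, 30, hr, Zed, Lyra, Rae, 2), (28, 2018, 37, law, Ola, Orion, Ned, 21), (28, 2018, 37, law, Ola, Orion, Rae, 2), (28, 2018, 37, law, Sam, Delta, Ned, 21), (28, 2018, 37, law, Sam, Delta, Rae, 2), (28, 2018, 37, law, Vic, Beta, Ned, 21), (28, 2018, 37, law, Vic, Beta, Rae, 2), (28, 2018, 37, law, Zed, Lyra, Ned, 21), (28, 2018, 37, law, Zed, Lyra, Rae, 2), (28, 2020, 29, x2, Ola, Orion, Ned, 21), (28, 2020, 29, x2, Ola, Orion, Rae, 2), (28, 2020, 29, x2, Sam, Delta, Ned, 21), (28, 2020, 29, x2, Sam, Delta, Rae, 2), (28, 2020, 29, x2, Vic, Beta, Ned, 21), (28, 2020, 29, x2, Vic, Beta, Rae, 2), (28, 2020, 29, x2, Zed, Lyra, Ned, 21), (28, 2020, 29, x2, Zed, Lyra, Rae, 2)}
Projecting to title, mname (18 duplicate(s) eliminated): {(Argo, Rae), (Beta, Ned), (Beta, Rae), (Delta, Ned), (Delta, Rae), (Gamma, Rae), (Lyra, Ned), (Lyra, Rae), (Orion, Ned), (Orion, Rae)}

{(Argo, Rae), (Beta, Ned), (Beta, Rae), (Delta, Ned), (Delta, Rae), (Gamma, Rae), (Lyra, Ned), (Lyra, Rae), (Orion, Ned), (Orion, Rae)}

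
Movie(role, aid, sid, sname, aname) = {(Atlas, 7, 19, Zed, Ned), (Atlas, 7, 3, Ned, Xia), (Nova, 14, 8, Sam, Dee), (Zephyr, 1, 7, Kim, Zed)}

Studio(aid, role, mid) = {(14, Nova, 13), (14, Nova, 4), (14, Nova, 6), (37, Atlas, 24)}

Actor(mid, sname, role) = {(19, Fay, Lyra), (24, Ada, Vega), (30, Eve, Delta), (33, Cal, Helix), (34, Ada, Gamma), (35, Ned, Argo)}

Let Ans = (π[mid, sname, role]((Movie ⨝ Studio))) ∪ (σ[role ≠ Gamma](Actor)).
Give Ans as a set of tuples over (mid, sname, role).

{(13, Sam, Nova), (19, Fay, Lyra), (24, Ada, Vega), (30, Eve, Delta), (33, Cal, Helix), (35, Ned, Argo), (4, Sam, Nova), (6, Sam, Nova)}

Joining Movie and Studio on role, aid yields {(Nova, 14, 8, Sam, Dee, 13), (Nova, 14, 8, Sam, Dee, 4), (Nova, 14, 8, Sam, Dee, 6)}.
π[mid, sname, role]: project onto (mid, sname, role) → {(13, Sam, Nova), (4, Sam, Nova), (6, Sam, Nova)}
Apply σ_{role ≠ Gamma}; surviving tuples: {(19, Fay, Lyra), (24, Ada, Vega), (30, Eve, Delta), (33, Cal, Helix), (35, Ned, Argo)}
Taking the union: {(13, Sam, Nova), (19, Fay, Lyra), (24, Ada, Vega), (30, Eve, Delta), (33, Cal, Helix), (35, Ned, Argo), (4, Sam, Nova), (6, Sam, Nova)}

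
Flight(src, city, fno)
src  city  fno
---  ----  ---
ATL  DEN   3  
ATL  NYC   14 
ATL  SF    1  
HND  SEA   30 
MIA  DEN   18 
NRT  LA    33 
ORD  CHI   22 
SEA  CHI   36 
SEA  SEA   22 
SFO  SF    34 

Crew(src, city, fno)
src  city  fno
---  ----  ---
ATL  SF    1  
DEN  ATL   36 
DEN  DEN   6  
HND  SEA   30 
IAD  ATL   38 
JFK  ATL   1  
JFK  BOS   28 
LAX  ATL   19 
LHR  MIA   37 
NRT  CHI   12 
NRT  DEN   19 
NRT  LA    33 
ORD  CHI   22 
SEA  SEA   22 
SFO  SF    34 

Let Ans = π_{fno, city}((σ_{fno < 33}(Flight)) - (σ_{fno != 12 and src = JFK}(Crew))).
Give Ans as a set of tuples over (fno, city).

σ[fno < 33]: keep tuples satisfying fno < 33 → {(ATL, DEN, 3), (ATL, NYC, 14), (ATL, SF, 1), (HND, SEA, 30), (MIA, DEN, 18), (ORD, CHI, 22), (SEA, SEA, 22)}
σ[fno != 12 and src = JFK]: keep tuples satisfying fno != 12 and src = JFK → {(JFK, ATL, 1), (JFK, BOS, 28)}
Set difference of the two operands is {(ATL, DEN, 3), (ATL, NYC, 14), (ATL, SF, 1), (HND, SEA, 30), (MIA, DEN, 18), (ORD, CHI, 22), (SEA, SEA, 22)}.
π[fno, city]: project onto (fno, city) → {(1, SF), (14, NYC), (18, DEN), (22, CHI), (22, SEA), (3, DEN), (30, SEA)}

{(1, SF), (14, NYC), (18, DEN), (22, CHI), (22, SEA), (3, DEN), (30, SEA)}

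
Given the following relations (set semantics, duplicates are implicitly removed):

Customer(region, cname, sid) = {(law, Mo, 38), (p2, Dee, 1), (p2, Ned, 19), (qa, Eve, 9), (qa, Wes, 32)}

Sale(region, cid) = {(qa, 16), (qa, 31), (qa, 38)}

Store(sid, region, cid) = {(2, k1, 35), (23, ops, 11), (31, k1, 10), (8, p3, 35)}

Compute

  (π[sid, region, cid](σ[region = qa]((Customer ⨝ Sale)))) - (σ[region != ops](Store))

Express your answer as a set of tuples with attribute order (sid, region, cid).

{(32, qa, 16), (32, qa, 31), (32, qa, 38), (9, qa, 16), (9, qa, 31), (9, qa, 38)}

Natural join on region: {(qa, Eve, 9, 16), (qa, Eve, 9, 31), (qa, Eve, 9, 38), (qa, Wes, 32, 16), (qa, Wes, 32, 31), (qa, Wes, 32, 38)}
Apply σ_{region = qa}; surviving tuples: {(qa, Eve, 9, 16), (qa, Eve, 9, 31), (qa, Eve, 9, 38), (qa, Wes, 32, 16), (qa, Wes, 32, 31), (qa, Wes, 32, 38)}
Projecting to sid, region, cid: {(32, qa, 16), (32, qa, 31), (32, qa, 38), (9, qa, 16), (9, qa, 31), (9, qa, 38)}
Apply σ_{region != ops}; surviving tuples: {(2, k1, 35), (31, k1, 10), (8, p3, 35)}
Taking the difference: {(32, qa, 16), (32, qa, 31), (32, qa, 38), (9, qa, 16), (9, qa, 31), (9, qa, 38)}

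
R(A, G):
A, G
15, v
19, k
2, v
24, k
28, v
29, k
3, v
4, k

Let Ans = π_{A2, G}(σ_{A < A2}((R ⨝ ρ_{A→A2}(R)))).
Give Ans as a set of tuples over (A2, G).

ρ[A→A2]: schema becomes (A2, G); tuples unchanged.
Joining R and ρ_{A→A2}(R) on G yields {(15, v, 15), (15, v, 2), (15, v, 28), (15, v, 3), (19, k, 19), (19, k, 24), (19, k, 29), (19, k, 4), (2, v, 15), (2, v, 2), (2, v, 28), (2, v, 3), (24, k, 19), (24, k, 24), (24, k, 29), (24, k, 4), (28, v, 15), (28, v, 2), (28, v, 28), (28, v, 3), (29, k, 19), (29, k, 24), (29, k, 29), (29, k, 4), (3, v, 15), (3, v, 2), (3, v, 28), (3, v, 3), (4, k, 19), (4, k, 24), (4, k, 29), (4, k, 4)}.
Filtering on A < A2 leaves {(15, v, 28), (19, k, 24), (19, k, 29), (2, v, 15), (2, v, 28), (2, v, 3), (24, k, 29), (3, v, 15), (3, v, 28), (4, k, 19), (4, k, 24), (4, k, 29)}.
π_{A2, G} gives {(15, v), (19, k), (24, k), (28, v), (29, k), (3, v)} (6 duplicate(s) eliminated).

{(15, v), (19, k), (24, k), (28, v), (29, k), (3, v)}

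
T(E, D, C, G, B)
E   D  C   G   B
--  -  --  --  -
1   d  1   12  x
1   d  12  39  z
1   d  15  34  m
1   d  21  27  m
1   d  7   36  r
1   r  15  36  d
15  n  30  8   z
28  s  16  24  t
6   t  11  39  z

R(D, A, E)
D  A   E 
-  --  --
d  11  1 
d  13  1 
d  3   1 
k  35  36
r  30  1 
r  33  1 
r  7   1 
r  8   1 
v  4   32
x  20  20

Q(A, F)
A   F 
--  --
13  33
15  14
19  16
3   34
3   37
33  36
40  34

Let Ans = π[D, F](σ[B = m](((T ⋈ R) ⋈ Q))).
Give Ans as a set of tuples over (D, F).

{(d, 33), (d, 34), (d, 37)}

Natural join on E, D: {(1, d, 1, 12, x, 11), (1, d, 1, 12, x, 13), (1, d, 1, 12, x, 3), (1, d, 12, 39, z, 11), (1, d, 12, 39, z, 13), (1, d, 12, 39, z, 3), (1, d, 15, 34, m, 11), (1, d, 15, 34, m, 13), (1, d, 15, 34, m, 3), (1, d, 21, 27, m, 11), (1, d, 21, 27, m, 13), (1, d, 21, 27, m, 3), (1, d, 7, 36, r, 11), (1, d, 7, 36, r, 13), (1, d, 7, 36, r, 3), (1, r, 15, 36, d, 30), (1, r, 15, 36, d, 33), (1, r, 15, 36, d, 7), (1, r, 15, 36, d, 8)}
Natural join on A: {(1, d, 1, 12, x, 13, 33), (1, d, 1, 12, x, 3, 34), (1, d, 1, 12, x, 3, 37), (1, d, 12, 39, z, 13, 33), (1, d, 12, 39, z, 3, 34), (1, d, 12, 39, z, 3, 37), (1, d, 15, 34, m, 13, 33), (1, d, 15, 34, m, 3, 34), (1, d, 15, 34, m, 3, 37), (1, d, 21, 27, m, 13, 33), (1, d, 21, 27, m, 3, 34), (1, d, 21, 27, m, 3, 37), (1, d, 7, 36, r, 13, 33), (1, d, 7, 36, r, 3, 34), (1, d, 7, 36, r, 3, 37), (1, r, 15, 36, d, 33, 36)}
σ[B = m]: keep tuples satisfying B = m → {(1, d, 15, 34, m, 13, 33), (1, d, 15, 34, m, 3, 34), (1, d, 15, 34, m, 3, 37), (1, d, 21, 27, m, 13, 33), (1, d, 21, 27, m, 3, 34), (1, d, 21, 27, m, 3, 37)}
π_{D, F} gives {(d, 33), (d, 34), (d, 37)} (3 duplicate(s) eliminated).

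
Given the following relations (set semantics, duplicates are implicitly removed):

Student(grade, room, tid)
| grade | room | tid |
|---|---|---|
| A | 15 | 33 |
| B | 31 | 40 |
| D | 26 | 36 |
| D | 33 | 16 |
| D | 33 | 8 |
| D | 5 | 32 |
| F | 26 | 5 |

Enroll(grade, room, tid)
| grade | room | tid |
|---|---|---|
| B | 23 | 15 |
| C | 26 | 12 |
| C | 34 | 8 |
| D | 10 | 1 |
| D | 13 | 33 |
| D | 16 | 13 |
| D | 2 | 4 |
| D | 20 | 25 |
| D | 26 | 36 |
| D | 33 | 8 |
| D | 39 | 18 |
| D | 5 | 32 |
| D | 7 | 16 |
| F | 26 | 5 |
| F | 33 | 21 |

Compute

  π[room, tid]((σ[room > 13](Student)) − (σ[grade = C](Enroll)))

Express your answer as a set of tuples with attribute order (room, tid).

{(15, 33), (26, 36), (26, 5), (31, 40), (33, 16), (33, 8)}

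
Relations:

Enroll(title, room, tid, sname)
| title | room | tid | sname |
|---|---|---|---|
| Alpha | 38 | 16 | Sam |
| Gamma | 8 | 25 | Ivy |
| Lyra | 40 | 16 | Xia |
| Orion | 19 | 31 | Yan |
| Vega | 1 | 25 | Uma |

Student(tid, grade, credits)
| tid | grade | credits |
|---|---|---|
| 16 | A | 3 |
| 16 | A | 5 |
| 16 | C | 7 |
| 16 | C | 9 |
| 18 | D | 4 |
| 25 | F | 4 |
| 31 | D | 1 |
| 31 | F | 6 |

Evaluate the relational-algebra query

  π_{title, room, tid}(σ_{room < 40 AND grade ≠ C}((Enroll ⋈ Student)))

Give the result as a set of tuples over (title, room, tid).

Natural join on tid: {(Alpha, 38, 16, Sam, A, 3), (Alpha, 38, 16, Sam, A, 5), (Alpha, 38, 16, Sam, C, 7), (Alpha, 38, 16, Sam, C, 9), (Gamma, 8, 25, Ivy, F, 4), (Lyra, 40, 16, Xia, A, 3), (Lyra, 40, 16, Xia, A, 5), (Lyra, 40, 16, Xia, C, 7), (Lyra, 40, 16, Xia, C, 9), (Orion, 19, 31, Yan, D, 1), (Orion, 19, 31, Yan, F, 6), (Vega, 1, 25, Uma, F, 4)}
Apply σ_{room < 40 AND grade ≠ C}; surviving tuples: {(Alpha, 38, 16, Sam, A, 3), (Alpha, 38, 16, Sam, A, 5), (Gamma, 8, 25, Ivy, F, 4), (Orion, 19, 31, Yan, D, 1), (Orion, 19, 31, Yan, F, 6), (Vega, 1, 25, Uma, F, 4)}
Keep only column(s) title, room, tid (2 duplicate(s) eliminated): {(Alpha, 38, 16), (Gamma, 8, 25), (Orion, 19, 31), (Vega, 1, 25)}

{(Alpha, 38, 16), (Gamma, 8, 25), (Orion, 19, 31), (Vega, 1, 25)}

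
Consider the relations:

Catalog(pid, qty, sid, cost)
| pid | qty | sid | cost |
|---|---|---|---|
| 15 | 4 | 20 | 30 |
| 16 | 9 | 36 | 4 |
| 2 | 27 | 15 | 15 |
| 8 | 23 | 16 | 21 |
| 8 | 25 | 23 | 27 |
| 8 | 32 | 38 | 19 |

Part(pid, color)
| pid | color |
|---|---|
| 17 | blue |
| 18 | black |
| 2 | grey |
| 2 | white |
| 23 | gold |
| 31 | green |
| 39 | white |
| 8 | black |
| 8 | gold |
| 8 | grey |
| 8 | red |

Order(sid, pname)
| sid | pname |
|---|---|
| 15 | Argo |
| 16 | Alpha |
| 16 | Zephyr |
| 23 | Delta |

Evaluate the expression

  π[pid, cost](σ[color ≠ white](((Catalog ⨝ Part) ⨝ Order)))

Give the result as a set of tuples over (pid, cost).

{(2, 15), (8, 21), (8, 27)}

Catalog ⋈ Part (natural join on pid): {(2, 27, 15, 15, grey), (2, 27, 15, 15, white), (8, 23, 16, 21, black), (8, 23, 16, 21, gold), (8, 23, 16, 21, grey), (8, 23, 16, 21, red), (8, 25, 23, 27, black), (8, 25, 23, 27, gold), (8, 25, 23, 27, grey), (8, 25, 23, 27, red), (8, 32, 38, 19, black), (8, 32, 38, 19, gold), (8, 32, 38, 19, grey), (8, 32, 38, 19, red)}
(Catalog ⨝ Part) ⋈ Order (natural join on sid): {(2, 27, 15, 15, grey, Argo), (2, 27, 15, 15, white, Argo), (8, 23, 16, 21, black, Alpha), (8, 23, 16, 21, black, Zephyr), (8, 23, 16, 21, gold, Alpha), (8, 23, 16, 21, gold, Zephyr), (8, 23, 16, 21, grey, Alpha), (8, 23, 16, 21, grey, Zephyr), (8, 23, 16, 21, red, Alpha), (8, 23, 16, 21, red, Zephyr), (8, 25, 23, 27, black, Delta), (8, 25, 23, 27, gold, Delta), (8, 25, 23, 27, grey, Delta), (8, 25, 23, 27, red, Delta)}
Filtering on color ≠ white leaves {(2, 27, 15, 15, grey, Argo), (8, 23, 16, 21, black, Alpha), (8, 23, 16, 21, black, Zephyr), (8, 23, 16, 21, gold, Alpha), (8, 23, 16, 21, gold, Zephyr), (8, 23, 16, 21, grey, Alpha), (8, 23, 16, 21, grey, Zephyr), (8, 23, 16, 21, red, Alpha), (8, 23, 16, 21, red, Zephyr), (8, 25, 23, 27, black, Delta), (8, 25, 23, 27, gold, Delta), (8, 25, 23, 27, grey, Delta), (8, 25, 23, 27, red, Delta)}.
π[pid, cost]: project onto (pid, cost) (10 duplicate(s) eliminated) → {(2, 15), (8, 21), (8, 27)}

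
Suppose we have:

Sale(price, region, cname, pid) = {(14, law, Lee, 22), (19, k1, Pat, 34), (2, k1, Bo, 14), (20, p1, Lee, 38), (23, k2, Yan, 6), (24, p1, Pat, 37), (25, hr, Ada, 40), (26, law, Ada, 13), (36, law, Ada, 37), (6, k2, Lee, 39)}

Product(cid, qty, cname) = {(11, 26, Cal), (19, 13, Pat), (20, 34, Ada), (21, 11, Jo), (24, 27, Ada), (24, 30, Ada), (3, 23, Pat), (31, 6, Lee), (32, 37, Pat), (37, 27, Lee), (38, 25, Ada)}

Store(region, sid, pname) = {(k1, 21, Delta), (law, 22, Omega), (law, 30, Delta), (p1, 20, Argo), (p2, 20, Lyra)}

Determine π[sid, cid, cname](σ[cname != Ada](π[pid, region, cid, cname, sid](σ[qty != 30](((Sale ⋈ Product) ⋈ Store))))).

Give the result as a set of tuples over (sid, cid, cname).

Joining Sale and Product on cname yields {(14, law, Lee, 22, 31, 6), (14, law, Lee, 22, 37, 27), (19, k1, Pat, 34, 19, 13), (19, k1, Pat, 34, 3, 23), (19, k1, Pat, 34, 32, 37), (20, p1, Lee, 38, 31, 6), (20, p1, Lee, 38, 37, 27), (24, p1, Pat, 37, 19, 13), (24, p1, Pat, 37, 3, 23), (24, p1, Pat, 37, 32, 37), (25, hr, Ada, 40, 20, 34), (25, hr, Ada, 40, 24, 27), (25, hr, Ada, 40, 24, 30), (25, hr, Ada, 40, 38, 25), (26, law, Ada, 13, 20, 34), (26, law, Ada, 13, 24, 27), (26, law, Ada, 13, 24, 30), (26, law, Ada, 13, 38, 25), (36, law, Ada, 37, 20, 34), (36, law, Ada, 37, 24, 27), (36, law, Ada, 37, 24, 30), (36, law, Ada, 37, 38, 25), (6, k2, Lee, 39, 31, 6), (6, k2, Lee, 39, 37, 27)}.
Joining (Sale ⋈ Product) and Store on region yields {(14, law, Lee, 22, 31, 6, 22, Omega), (14, law, Lee, 22, 31, 6, 30, Delta), (14, law, Lee, 22, 37, 27, 22, Omega), (14, law, Lee, 22, 37, 27, 30, Delta), (19, k1, Pat, 34, 19, 13, 21, Delta), (19, k1, Pat, 34, 3, 23, 21, Delta), (19, k1, Pat, 34, 32, 37, 21, Delta), (20, p1, Lee, 38, 31, 6, 20, Argo), (20, p1, Lee, 38, 37, 27, 20, Argo), (24, p1, Pat, 37, 19, 13, 20, Argo), (24, p1, Pat, 37, 3, 23, 20, Argo), (24, p1, Pat, 37, 32, 37, 20, Argo), (26, law, Ada, 13, 20, 34, 22, Omega), (26, law, Ada, 13, 20, 34, 30, Delta), (26, law, Ada, 13, 24, 27, 22, Omega), (26, law, Ada, 13, 24, 27, 30, Delta), (26, law, Ada, 13, 24, 30, 22, Omega), (26, law, Ada, 13, 24, 30, 30, Delta), (26, law, Ada, 13, 38, 25, 22, Omega), (26, law, Ada, 13, 38, 25, 30, Delta), (36, law, Ada, 37, 20, 34, 22, Omega), (36, law, Ada, 37, 20, 34, 30, Delta), (36, law, Ada, 37, 24, 27, 22, Omega), (36, law, Ada, 37, 24, 27, 30, Delta), (36, law, Ada, 37, 24, 30, 22, Omega), (36, law, Ada, 37, 24, 30, 30, Delta), (36, law, Ada, 37, 38, 25, 22, Omega), (36, law, Ada, 37, 38, 25, 30, Delta)}.
Filtering on qty != 30 leaves {(14, law, Lee, 22, 31, 6, 22, Omega), (14, law, Lee, 22, 31, 6, 30, Delta), (14, law, Lee, 22, 37, 27, 22, Omega), (14, law, Lee, 22, 37, 27, 30, Delta), (19, k1, Pat, 34, 19, 13, 21, Delta), (19, k1, Pat, 34, 3, 23, 21, Delta), (19, k1, Pat, 34, 32, 37, 21, Delta), (20, p1, Lee, 38, 31, 6, 20, Argo), (20, p1, Lee, 38, 37, 27, 20, Argo), (24, p1, Pat, 37, 19, 13, 20, Argo), (24, p1, Pat, 37, 3, 23, 20, Argo), (24, p1, Pat, 37, 32, 37, 20, Argo), (26, law, Ada, 13, 20, 34, 22, Omega), (26, law, Ada, 13, 20, 34, 30, Delta), (26, law, Ada, 13, 24, 27, 22, Omega), (26, law, Ada, 13, 24, 27, 30, Delta), (26, law, Ada, 13, 38, 25, 22, Omega), (26, law, Ada, 13, 38, 25, 30, Delta), (36, law, Ada, 37, 20, 34, 22, Omega), (36, law, Ada, 37, 20, 34, 30, Delta), (36, law, Ada, 37, 24, 27, 22, Omega), (36, law, Ada, 37, 24, 27, 30, Delta), (36, law, Ada, 37, 38, 25, 22, Omega), (36, law, Ada, 37, 38, 25, 30, Delta)}.
π[pid, region, cid, cname, sid]: project onto (pid, region, cid, cname, sid) → {(13, law, 20, Ada, 22), (13, law, 20, Ada, 30), (13, law, 24, Ada, 22), (13, law, 24, Ada, 30), (13, law, 38, Ada, 22), (13, law, 38, Ada, 30), (22, law, 31, Lee, 22), (22, law, 31, Lee, 30), (22, law, 37, Lee, 22), (22, law, 37, Lee, 30), (34, k1, 19, Pat, 21), (34, k1, 3, Pat, 21), (34, k1, 32, Pat, 21), (37, law, 20, Ada, 22), (37, law, 20, Ada, 30), (37, law, 24, Ada, 22), (37, law, 24, Ada, 30), (37, law, 38, Ada, 22), (37, law, 38, Ada, 30), (37, p1, 19, Pat, 20), (37, p1, 3, Pat, 20), (37, p1, 32, Pat, 20), (38, p1, 31, Lee, 20), (38, p1, 37, Lee, 20)}
Filtering on cname != Ada leaves {(22, law, 31, Lee, 22), (22, law, 31, Lee, 30), (22, law, 37, Lee, 22), (22, law, 37, Lee, 30), (34, k1, 19, Pat, 21), (34, k1, 3, Pat, 21), (34, k1, 32, Pat, 21), (37, p1, 19, Pat, 20), (37, p1, 3, Pat, 20), (37, p1, 32, Pat, 20), (38, p1, 31, Lee, 20), (38, p1, 37, Lee, 20)}.
π[sid, cid, cname]: project onto (sid, cid, cname) → {(20, 19, Pat), (20, 3, Pat), (20, 31, Lee), (20, 32, Pat), (20, 37, Lee), (21, 19, Pat), (21, 3, Pat), (21, 32, Pat), (22, 31, Lee), (22, 37, Lee), (30, 31, Lee), (30, 37, Lee)}

{(20, 19, Pat), (20, 3, Pat), (20, 31, Lee), (20, 32, Pat), (20, 37, Lee), (21, 19, Pat), (21, 3, Pat), (21, 32, Pat), (22, 31, Lee), (22, 37, Lee), (30, 31, Lee), (30, 37, Lee)}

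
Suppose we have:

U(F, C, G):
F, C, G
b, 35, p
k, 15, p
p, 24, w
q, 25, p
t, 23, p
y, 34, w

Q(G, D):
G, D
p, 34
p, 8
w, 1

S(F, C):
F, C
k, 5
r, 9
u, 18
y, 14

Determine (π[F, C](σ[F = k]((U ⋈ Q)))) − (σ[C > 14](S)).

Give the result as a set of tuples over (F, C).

{(k, 15)}

Natural join on G: {(b, 35, p, 34), (b, 35, p, 8), (k, 15, p, 34), (k, 15, p, 8), (p, 24, w, 1), (q, 25, p, 34), (q, 25, p, 8), (t, 23, p, 34), (t, 23, p, 8), (y, 34, w, 1)}
Apply σ_{F = k}; surviving tuples: {(k, 15, p, 34), (k, 15, p, 8)}
Projecting to F, C (1 duplicate(s) eliminated): {(k, 15)}
Apply σ_{C > 14}; surviving tuples: {(u, 18)}
Set difference of the two operands is {(k, 15)}.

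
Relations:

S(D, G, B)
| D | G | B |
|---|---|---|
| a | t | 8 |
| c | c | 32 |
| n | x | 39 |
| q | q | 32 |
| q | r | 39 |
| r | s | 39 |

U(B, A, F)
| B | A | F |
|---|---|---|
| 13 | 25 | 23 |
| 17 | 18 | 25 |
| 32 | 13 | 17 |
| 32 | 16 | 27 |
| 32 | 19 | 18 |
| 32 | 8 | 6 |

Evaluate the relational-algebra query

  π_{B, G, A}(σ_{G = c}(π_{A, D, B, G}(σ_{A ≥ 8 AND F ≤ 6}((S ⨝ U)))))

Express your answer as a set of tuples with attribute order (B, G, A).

{(32, c, 8)}

Natural join on B: {(c, c, 32, 13, 17), (c, c, 32, 16, 27), (c, c, 32, 19, 18), (c, c, 32, 8, 6), (q, q, 32, 13, 17), (q, q, 32, 16, 27), (q, q, 32, 19, 18), (q, q, 32, 8, 6)}
Filtering on A ≥ 8 AND F ≤ 6 leaves {(c, c, 32, 8, 6), (q, q, 32, 8, 6)}.
Keep only column(s) A, D, B, G: {(8, c, 32, c), (8, q, 32, q)}
Filtering on G = c leaves {(8, c, 32, c)}.
Keep only column(s) B, G, A: {(32, c, 8)}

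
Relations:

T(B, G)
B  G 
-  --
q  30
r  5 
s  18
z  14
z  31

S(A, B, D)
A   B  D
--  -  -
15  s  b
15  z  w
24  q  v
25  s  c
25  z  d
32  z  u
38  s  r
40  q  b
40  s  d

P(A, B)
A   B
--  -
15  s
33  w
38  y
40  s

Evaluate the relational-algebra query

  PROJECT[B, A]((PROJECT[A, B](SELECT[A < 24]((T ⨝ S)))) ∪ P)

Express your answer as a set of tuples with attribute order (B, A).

{(s, 15), (s, 40), (w, 33), (y, 38), (z, 15)}

Natural join on B: {(q, 30, 24, v), (q, 30, 40, b), (s, 18, 15, b), (s, 18, 25, c), (s, 18, 38, r), (s, 18, 40, d), (z, 14, 15, w), (z, 14, 25, d), (z, 14, 32, u), (z, 31, 15, w), (z, 31, 25, d), (z, 31, 32, u)}
Filtering on A < 24 leaves {(s, 18, 15, b), (z, 14, 15, w), (z, 31, 15, w)}.
Keep only column(s) A, B (1 duplicate(s) eliminated): {(15, s), (15, z)}
Set union of the two operands is {(15, s), (15, z), (33, w), (38, y), (40, s)}.
Keep only column(s) B, A: {(s, 15), (s, 40), (w, 33), (y, 38), (z, 15)}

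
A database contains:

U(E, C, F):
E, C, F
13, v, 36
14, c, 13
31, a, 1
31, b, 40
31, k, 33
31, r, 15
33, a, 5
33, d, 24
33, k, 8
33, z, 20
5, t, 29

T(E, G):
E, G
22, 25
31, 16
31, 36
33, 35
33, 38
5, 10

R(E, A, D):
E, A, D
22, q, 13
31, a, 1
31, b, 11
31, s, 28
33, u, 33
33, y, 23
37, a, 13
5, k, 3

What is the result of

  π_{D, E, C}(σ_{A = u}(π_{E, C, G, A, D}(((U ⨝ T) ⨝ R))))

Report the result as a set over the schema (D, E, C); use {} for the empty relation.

{(33, 33, a), (33, 33, d), (33, 33, k), (33, 33, z)}

Natural join on E: {(31, a, 1, 16), (31, a, 1, 36), (31, b, 40, 16), (31, b, 40, 36), (31, k, 33, 16), (31, k, 33, 36), (31, r, 15, 16), (31, r, 15, 36), (33, a, 5, 35), (33, a, 5, 38), (33, d, 24, 35), (33, d, 24, 38), (33, k, 8, 35), (33, k, 8, 38), (33, z, 20, 35), (33, z, 20, 38), (5, t, 29, 10)}
Natural join on E: {(31, a, 1, 16, a, 1), (31, a, 1, 16, b, 11), (31, a, 1, 16, s, 28), (31, a, 1, 36, a, 1), (31, a, 1, 36, b, 11), (31, a, 1, 36, s, 28), (31, b, 40, 16, a, 1), (31, b, 40, 16, b, 11), (31, b, 40, 16, s, 28), (31, b, 40, 36, a, 1), (31, b, 40, 36, b, 11), (31, b, 40, 36, s, 28), (31, k, 33, 16, a, 1), (31, k, 33, 16, b, 11), (31, k, 33, 16, s, 28), (31, k, 33, 36, a, 1), (31, k, 33, 36, b, 11), (31, k, 33, 36, s, 28), (31, r, 15, 16, a, 1), (31, r, 15, 16, b, 11), (31, r, 15, 16, s, 28), (31, r, 15, 36, a, 1), (31, r, 15, 36, b, 11), (31, r, 15, 36, s, 28), (33, a, 5, 35, u, 33), (33, a, 5, 35, y, 23), (33, a, 5, 38, u, 33), (33, a, 5, 38, y, 23), (33, d, 24, 35, u, 33), (33, d, 24, 35, y, 23), (33, d, 24, 38, u, 33), (33, d, 24, 38, y, 23), (33, k, 8, 35, u, 33), (33, k, 8, 35, y, 23), (33, k, 8, 38, u, 33), (33, k, 8, 38, y, 23), (33, z, 20, 35, u, 33), (33, z, 20, 35, y, 23), (33, z, 20, 38, u, 33), (33, z, 20, 38, y, 23), (5, t, 29, 10, k, 3)}
π_{E, C, G, A, D} gives {(31, a, 16, a, 1), (31, a, 16, b, 11), (31, a, 16, s, 28), (31, a, 36, a, 1), (31, a, 36, b, 11), (31, a, 36, s, 28), (31, b, 16, a, 1), (31, b, 16, b, 11), (31, b, 16, s, 28), (31, b, 36, a, 1), (31, b, 36, b, 11), (31, b, 36, s, 28), (31, k, 16, a, 1), (31, k, 16, b, 11), (31, k, 16, s, 28), (31, k, 36, a, 1), (31, k, 36, b, 11), (31, k, 36, s, 28), (31, r, 16, a, 1), (31, r, 16, b, 11), (31, r, 16, s, 28), (31, r, 36, a, 1), (31, r, 36, b, 11), (31, r, 36, s, 28), (33, a, 35, u, 33), (33, a, 35, y, 23), (33, a, 38, u, 33), (33, a, 38, y, 23), (33, d, 35, u, 33), (33, d, 35, y, 23), (33, d, 38, u, 33), (33, d, 38, y, 23), (33, k, 35, u, 33), (33, k, 35, y, 23), (33, k, 38, u, 33), (33, k, 38, y, 23), (33, z, 35, u, 33), (33, z, 35, y, 23), (33, z, 38, u, 33), (33, z, 38, y, 23), (5, t, 10, k, 3)}.
Apply σ_{A = u}; surviving tuples: {(33, a, 35, u, 33), (33, a, 38, u, 33), (33, d, 35, u, 33), (33, d, 38, u, 33), (33, k, 35, u, 33), (33, k, 38, u, 33), (33, z, 35, u, 33), (33, z, 38, u, 33)}
π_{D, E, C} gives {(33, 33, a), (33, 33, d), (33, 33, k), (33, 33, z)} (4 duplicate(s) eliminated).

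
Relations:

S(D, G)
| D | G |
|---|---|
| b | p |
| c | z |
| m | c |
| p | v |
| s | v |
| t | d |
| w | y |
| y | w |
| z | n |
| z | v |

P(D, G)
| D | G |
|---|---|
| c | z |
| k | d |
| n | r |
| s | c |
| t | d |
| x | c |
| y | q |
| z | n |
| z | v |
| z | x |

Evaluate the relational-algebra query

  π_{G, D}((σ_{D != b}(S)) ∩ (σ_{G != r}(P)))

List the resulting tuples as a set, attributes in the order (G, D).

{(d, t), (n, z), (v, z), (z, c)}

σ[D != b]: keep tuples satisfying D != b → {(c, z), (m, c), (p, v), (s, v), (t, d), (w, y), (y, w), (z, n), (z, v)}
σ[G != r]: keep tuples satisfying G != r → {(c, z), (k, d), (s, c), (t, d), (x, c), (y, q), (z, n), (z, v), (z, x)}
Set intersection of the two operands is {(c, z), (t, d), (z, n), (z, v)}.
Projecting to G, D: {(d, t), (n, z), (v, z), (z, c)}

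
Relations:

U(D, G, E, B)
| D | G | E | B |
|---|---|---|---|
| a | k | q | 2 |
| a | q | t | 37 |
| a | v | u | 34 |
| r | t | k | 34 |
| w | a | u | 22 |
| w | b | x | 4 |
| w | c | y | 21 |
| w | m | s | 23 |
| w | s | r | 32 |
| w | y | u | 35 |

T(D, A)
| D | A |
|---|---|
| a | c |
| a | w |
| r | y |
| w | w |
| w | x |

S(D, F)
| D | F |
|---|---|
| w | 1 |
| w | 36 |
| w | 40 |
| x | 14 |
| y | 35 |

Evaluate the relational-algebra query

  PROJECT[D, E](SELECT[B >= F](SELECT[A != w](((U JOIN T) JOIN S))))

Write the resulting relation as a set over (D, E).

U ⋈ T (natural join on D): {(a, k, q, 2, c), (a, k, q, 2, w), (a, q, t, 37, c), (a, q, t, 37, w), (a, v, u, 34, c), (a, v, u, 34, w), (r, t, k, 34, y), (w, a, u, 22, w), (w, a, u, 22, x), (w, b, x, 4, w), (w, b, x, 4, x), (w, c, y, 21, w), (w, c, y, 21, x), (w, m, s, 23, w), (w, m, s, 23, x), (w, s, r, 32, w), (w, s, r, 32, x), (w, y, u, 35, w), (w, y, u, 35, x)}
(U JOIN T) ⋈ S (natural join on D): {(w, a, u, 22, w, 1), (w, a, u, 22, w, 36), (w, a, u, 22, w, 40), (w, a, u, 22, x, 1), (w, a, u, 22, x, 36), (w, a, u, 22, x, 40), (w, b, x, 4, w, 1), (w, b, x, 4, w, 36), (w, b, x, 4, w, 40), (w, b, x, 4, x, 1), (w, b, x, 4, x, 36), (w, b, x, 4, x, 40), (w, c, y, 21, w, 1), (w, c, y, 21, w, 36), (w, c, y, 21, w, 40), (w, c, y, 21, x, 1), (w, c, y, 21, x, 36), (w, c, y, 21, x, 40), (w, m, s, 23, w, 1), (w, m, s, 23, w, 36), (w, m, s, 23, w, 40), (w, m, s, 23, x, 1), (w, m, s, 23, x, 36), (w, m, s, 23, x, 40), (w, s, r, 32, w, 1), (w, s, r, 32, w, 36), (w, s, r, 32, w, 40), (w, s, r, 32, x, 1), (w, s, r, 32, x, 36), (w, s, r, 32, x, 40), (w, y, u, 35, w, 1), (w, y, u, 35, w, 36), (w, y, u, 35, w, 40), (w, y, u, 35, x, 1), (w, y, u, 35, x, 36), (w, y, u, 35, x, 40)}
Selection A != w: {(w, a, u, 22, x, 1), (w, a, u, 22, x, 36), (w, a, u, 22, x, 40), (w, b, x, 4, x, 1), (w, b, x, 4, x, 36), (w, b, x, 4, x, 40), (w, c, y, 21, x, 1), (w, c, y, 21, x, 36), (w, c, y, 21, x, 40), (w, m, s, 23, x, 1), (w, m, s, 23, x, 36), (w, m, s, 23, x, 40), (w, s, r, 32, x, 1), (w, s, r, 32, x, 36), (w, s, r, 32, x, 40), (w, y, u, 35, x, 1), (w, y, u, 35, x, 36), (w, y, u, 35, x, 40)}
Selection B >= F: {(w, a, u, 22, x, 1), (w, b, x, 4, x, 1), (w, c, y, 21, x, 1), (w, m, s, 23, x, 1), (w, s, r, 32, x, 1), (w, y, u, 35, x, 1)}
π[D, E]: project onto (D, E) (1 duplicate(s) eliminated) → {(w, r), (w, s), (w, u), (w, x), (w, y)}

{(w, r), (w, s), (w, u), (w, x), (w, y)}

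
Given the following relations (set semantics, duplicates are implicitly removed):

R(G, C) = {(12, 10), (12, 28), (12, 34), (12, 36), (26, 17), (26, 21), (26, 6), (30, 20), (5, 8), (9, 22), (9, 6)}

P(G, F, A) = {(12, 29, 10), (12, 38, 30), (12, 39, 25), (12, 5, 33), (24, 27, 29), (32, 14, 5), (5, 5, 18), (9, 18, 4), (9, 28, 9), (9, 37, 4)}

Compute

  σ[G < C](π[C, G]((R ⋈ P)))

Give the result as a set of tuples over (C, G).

Natural join on G: {(12, 10, 29, 10), (12, 10, 38, 30), (12, 10, 39, 25), (12, 10, 5, 33), (12, 28, 29, 10), (12, 28, 38, 30), (12, 28, 39, 25), (12, 28, 5, 33), (12, 34, 29, 10), (12, 34, 38, 30), (12, 34, 39, 25), (12, 34, 5, 33), (12, 36, 29, 10), (12, 36, 38, 30), (12, 36, 39, 25), (12, 36, 5, 33), (5, 8, 5, 18), (9, 22, 18, 4), (9, 22, 28, 9), (9, 22, 37, 4), (9, 6, 18, 4), (9, 6, 28, 9), (9, 6, 37, 4)}
π[C, G]: project onto (C, G) (16 duplicate(s) eliminated) → {(10, 12), (22, 9), (28, 12), (34, 12), (36, 12), (6, 9), (8, 5)}
Selection G < C: {(22, 9), (28, 12), (34, 12), (36, 12), (8, 5)}

{(22, 9), (28, 12), (34, 12), (36, 12), (8, 5)}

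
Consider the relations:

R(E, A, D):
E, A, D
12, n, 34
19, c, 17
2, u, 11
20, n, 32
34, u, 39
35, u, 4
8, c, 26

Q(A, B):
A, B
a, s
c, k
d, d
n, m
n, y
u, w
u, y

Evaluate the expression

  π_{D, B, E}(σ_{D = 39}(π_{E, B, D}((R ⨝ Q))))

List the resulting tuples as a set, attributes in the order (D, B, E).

{(39, w, 34), (39, y, 34)}

Joining R and Q on A yields {(12, n, 34, m), (12, n, 34, y), (19, c, 17, k), (2, u, 11, w), (2, u, 11, y), (20, n, 32, m), (20, n, 32, y), (34, u, 39, w), (34, u, 39, y), (35, u, 4, w), (35, u, 4, y), (8, c, 26, k)}.
π_{E, B, D} gives {(12, m, 34), (12, y, 34), (19, k, 17), (2, w, 11), (2, y, 11), (20, m, 32), (20, y, 32), (34, w, 39), (34, y, 39), (35, w, 4), (35, y, 4), (8, k, 26)}.
σ[D = 39]: keep tuples satisfying D = 39 → {(34, w, 39), (34, y, 39)}
π_{D, B, E} gives {(39, w, 34), (39, y, 34)}.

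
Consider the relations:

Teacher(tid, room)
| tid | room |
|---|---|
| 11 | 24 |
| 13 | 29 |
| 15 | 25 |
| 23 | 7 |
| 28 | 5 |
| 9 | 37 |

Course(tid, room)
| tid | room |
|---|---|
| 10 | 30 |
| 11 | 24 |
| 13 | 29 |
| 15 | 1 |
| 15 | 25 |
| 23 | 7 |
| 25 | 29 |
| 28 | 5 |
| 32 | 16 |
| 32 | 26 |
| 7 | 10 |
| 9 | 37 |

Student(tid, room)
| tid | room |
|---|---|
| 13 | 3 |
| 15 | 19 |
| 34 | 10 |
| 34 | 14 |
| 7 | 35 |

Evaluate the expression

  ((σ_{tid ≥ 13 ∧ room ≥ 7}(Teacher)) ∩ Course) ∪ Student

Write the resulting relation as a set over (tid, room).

Filtering on tid ≥ 13 ∧ room ≥ 7 leaves {(13, 29), (15, 25), (23, 7)}.
Set intersection of the two operands is {(13, 29), (15, 25), (23, 7)}.
Set union of the two operands is {(13, 29), (13, 3), (15, 19), (15, 25), (23, 7), (34, 10), (34, 14), (7, 35)}.

{(13, 29), (13, 3), (15, 19), (15, 25), (23, 7), (34, 10), (34, 14), (7, 35)}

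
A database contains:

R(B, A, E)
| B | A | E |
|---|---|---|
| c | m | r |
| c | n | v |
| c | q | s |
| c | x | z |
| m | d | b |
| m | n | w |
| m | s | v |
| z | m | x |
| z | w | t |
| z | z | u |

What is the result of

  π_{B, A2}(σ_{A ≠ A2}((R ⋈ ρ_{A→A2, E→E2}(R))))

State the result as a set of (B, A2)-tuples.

{(c, m), (c, n), (c, q), (c, x), (m, d), (m, n), (m, s), (z, m), (z, w), (z, z)}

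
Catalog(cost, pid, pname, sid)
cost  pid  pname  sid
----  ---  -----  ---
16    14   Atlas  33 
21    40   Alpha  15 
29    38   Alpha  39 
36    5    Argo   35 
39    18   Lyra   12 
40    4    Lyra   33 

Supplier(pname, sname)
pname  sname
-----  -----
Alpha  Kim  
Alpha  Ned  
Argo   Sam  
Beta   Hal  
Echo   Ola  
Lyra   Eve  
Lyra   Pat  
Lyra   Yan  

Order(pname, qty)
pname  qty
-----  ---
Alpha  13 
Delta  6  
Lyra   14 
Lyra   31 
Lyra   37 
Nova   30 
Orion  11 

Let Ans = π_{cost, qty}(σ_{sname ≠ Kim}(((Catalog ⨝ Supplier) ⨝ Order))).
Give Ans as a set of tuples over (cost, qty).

Natural join on pname: {(21, 40, Alpha, 15, Kim), (21, 40, Alpha, 15, Ned), (29, 38, Alpha, 39, Kim), (29, 38, Alpha, 39, Ned), (36, 5, Argo, 35, Sam), (39, 18, Lyra, 12, Eve), (39, 18, Lyra, 12, Pat), (39, 18, Lyra, 12, Yan), (40, 4, Lyra, 33, Eve), (40, 4, Lyra, 33, Pat), (40, 4, Lyra, 33, Yan)}
Natural join on pname: {(21, 40, Alpha, 15, Kim, 13), (21, 40, Alpha, 15, Ned, 13), (29, 38, Alpha, 39, Kim, 13), (29, 38, Alpha, 39, Ned, 13), (39, 18, Lyra, 12, Eve, 14), (39, 18, Lyra, 12, Eve, 31), (39, 18, Lyra, 12, Eve, 37), (39, 18, Lyra, 12, Pat, 14), (39, 18, Lyra, 12, Pat, 31), (39, 18, Lyra, 12, Pat, 37), (39, 18, Lyra, 12, Yan, 14), (39, 18, Lyra, 12, Yan, 31), (39, 18, Lyra, 12, Yan, 37), (40, 4, Lyra, 33, Eve, 14), (40, 4, Lyra, 33, Eve, 31), (40, 4, Lyra, 33, Eve, 37), (40, 4, Lyra, 33, Pat, 14), (40, 4, Lyra, 33, Pat, 31), (40, 4, Lyra, 33, Pat, 37), (40, 4, Lyra, 33, Yan, 14), (40, 4, Lyra, 33, Yan, 31), (40, 4, Lyra, 33, Yan, 37)}
σ[sname ≠ Kim]: keep tuples satisfying sname ≠ Kim → {(21, 40, Alpha, 15, Ned, 13), (29, 38, Alpha, 39, Ned, 13), (39, 18, Lyra, 12, Eve, 14), (39, 18, Lyra, 12, Eve, 31), (39, 18, Lyra, 12, Eve, 37), (39, 18, Lyra, 12, Pat, 14), (39, 18, Lyra, 12, Pat, 31), (39, 18, Lyra, 12, Pat, 37), (39, 18, Lyra, 12, Yan, 14), (39, 18, Lyra, 12, Yan, 31), (39, 18, Lyra, 12, Yan, 37), (40, 4, Lyra, 33, Eve, 14), (40, 4, Lyra, 33, Eve, 31), (40, 4, Lyra, 33, Eve, 37), (40, 4, Lyra, 33, Pat, 14), (40, 4, Lyra, 33, Pat, 31), (40, 4, Lyra, 33, Pat, 37), (40, 4, Lyra, 33, Yan, 14), (40, 4, Lyra, 33, Yan, 31), (40, 4, Lyra, 33, Yan, 37)}
π[cost, qty]: project onto (cost, qty) (12 duplicate(s) eliminated) → {(21, 13), (29, 13), (39, 14), (39, 31), (39, 37), (40, 14), (40, 31), (40, 37)}

{(21, 13), (29, 13), (39, 14), (39, 31), (39, 37), (40, 14), (40, 31), (40, 37)}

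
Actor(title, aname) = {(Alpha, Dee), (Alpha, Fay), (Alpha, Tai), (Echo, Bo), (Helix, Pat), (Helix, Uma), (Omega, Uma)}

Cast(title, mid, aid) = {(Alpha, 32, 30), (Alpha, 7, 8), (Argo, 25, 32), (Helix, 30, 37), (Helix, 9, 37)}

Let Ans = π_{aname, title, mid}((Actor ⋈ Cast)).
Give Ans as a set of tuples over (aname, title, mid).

Natural join on title: {(Alpha, Dee, 32, 30), (Alpha, Dee, 7, 8), (Alpha, Fay, 32, 30), (Alpha, Fay, 7, 8), (Alpha, Tai, 32, 30), (Alpha, Tai, 7, 8), (Helix, Pat, 30, 37), (Helix, Pat, 9, 37), (Helix, Uma, 30, 37), (Helix, Uma, 9, 37)}
π_{aname, title, mid} gives {(Dee, Alpha, 32), (Dee, Alpha, 7), (Fay, Alpha, 32), (Fay, Alpha, 7), (Pat, Helix, 30), (Pat, Helix, 9), (Tai, Alpha, 32), (Tai, Alpha, 7), (Uma, Helix, 30), (Uma, Helix, 9)}.

{(Dee, Alpha, 32), (Dee, Alpha, 7), (Fay, Alpha, 32), (Fay, Alpha, 7), (Pat, Helix, 30), (Pat, Helix, 9), (Tai, Alpha, 32), (Tai, Alpha, 7), (Uma, Helix, 30), (Uma, Helix, 9)}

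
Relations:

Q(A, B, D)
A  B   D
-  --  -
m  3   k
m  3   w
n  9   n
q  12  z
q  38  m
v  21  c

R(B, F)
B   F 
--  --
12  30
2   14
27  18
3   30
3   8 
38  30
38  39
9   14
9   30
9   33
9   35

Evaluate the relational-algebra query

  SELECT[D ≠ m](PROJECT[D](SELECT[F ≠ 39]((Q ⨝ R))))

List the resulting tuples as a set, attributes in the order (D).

{k, n, w, z}

Natural join on B: {(m, 3, k, 30), (m, 3, k, 8), (m, 3, w, 30), (m, 3, w, 8), (n, 9, n, 14), (n, 9, n, 30), (n, 9, n, 33), (n, 9, n, 35), (q, 12, z, 30), (q, 38, m, 30), (q, 38, m, 39)}
Selection F ≠ 39: {(m, 3, k, 30), (m, 3, k, 8), (m, 3, w, 30), (m, 3, w, 8), (n, 9, n, 14), (n, 9, n, 30), (n, 9, n, 33), (n, 9, n, 35), (q, 12, z, 30), (q, 38, m, 30)}
Projecting to D (5 duplicate(s) eliminated): {k, m, n, w, z}
Selection D ≠ m: {k, n, w, z}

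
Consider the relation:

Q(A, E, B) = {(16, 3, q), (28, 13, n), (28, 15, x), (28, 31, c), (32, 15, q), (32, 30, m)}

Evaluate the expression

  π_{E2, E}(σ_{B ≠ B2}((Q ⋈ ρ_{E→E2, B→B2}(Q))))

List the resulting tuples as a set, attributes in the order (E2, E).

{(13, 15), (13, 31), (15, 13), (15, 30), (15, 31), (30, 15), (31, 13), (31, 15)}

ρ[E→E2, B→B2]: schema becomes (A, E2, B2); tuples unchanged.
Q ⋈ ρ_{E→E2, B→B2}(Q) (natural join on A): {(16, 3, q, 3, q), (28, 13, n, 13, n), (28, 13, n, 15, x), (28, 13, n, 31, c), (28, 15, x, 13, n), (28, 15, x, 15, x), (28, 15, x, 31, c), (28, 31, c, 13, n), (28, 31, c, 15, x), (28, 31, c, 31, c), (32, 15, q, 15, q), (32, 15, q, 30, m), (32, 30, m, 15, q), (32, 30, m, 30, m)}
σ[B ≠ B2]: keep tuples satisfying B ≠ B2 → {(28, 13, n, 15, x), (28, 13, n, 31, c), (28, 15, x, 13, n), (28, 15, x, 31, c), (28, 31, c, 13, n), (28, 31, c, 15, x), (32, 15, q, 30, m), (32, 30, m, 15, q)}
Keep only column(s) E2, E: {(13, 15), (13, 31), (15, 13), (15, 30), (15, 31), (30, 15), (31, 13), (31, 15)}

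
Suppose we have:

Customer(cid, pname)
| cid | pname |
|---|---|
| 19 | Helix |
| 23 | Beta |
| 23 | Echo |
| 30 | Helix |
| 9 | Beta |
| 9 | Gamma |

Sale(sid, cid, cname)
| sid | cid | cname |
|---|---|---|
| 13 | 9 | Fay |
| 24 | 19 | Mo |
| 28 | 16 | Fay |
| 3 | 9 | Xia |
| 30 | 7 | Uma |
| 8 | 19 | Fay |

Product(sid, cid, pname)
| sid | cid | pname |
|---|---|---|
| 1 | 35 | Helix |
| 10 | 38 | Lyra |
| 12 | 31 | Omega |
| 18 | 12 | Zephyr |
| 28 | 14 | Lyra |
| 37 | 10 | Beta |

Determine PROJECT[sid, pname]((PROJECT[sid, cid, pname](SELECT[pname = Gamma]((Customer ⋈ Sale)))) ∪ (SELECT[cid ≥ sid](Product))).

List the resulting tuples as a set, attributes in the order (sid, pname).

{(1, Helix), (10, Lyra), (12, Omega), (13, Gamma), (3, Gamma)}

Natural join on cid: {(19, Helix, 24, Mo), (19, Helix, 8, Fay), (9, Beta, 13, Fay), (9, Beta, 3, Xia), (9, Gamma, 13, Fay), (9, Gamma, 3, Xia)}
σ[pname = Gamma]: keep tuples satisfying pname = Gamma → {(9, Gamma, 13, Fay), (9, Gamma, 3, Xia)}
π_{sid, cid, pname} gives {(13, 9, Gamma), (3, 9, Gamma)}.
σ[cid ≥ sid]: keep tuples satisfying cid ≥ sid → {(1, 35, Helix), (10, 38, Lyra), (12, 31, Omega)}
Union: {(13, 9, Gamma), (3, 9, Gamma)} with {(1, 35, Helix), (10, 38, Lyra), (12, 31, Omega)} → {(1, 35, Helix), (10, 38, Lyra), (12, 31, Omega), (13, 9, Gamma), (3, 9, Gamma)}
π_{sid, pname} gives {(1, Helix), (10, Lyra), (12, Omega), (13, Gamma), (3, Gamma)}.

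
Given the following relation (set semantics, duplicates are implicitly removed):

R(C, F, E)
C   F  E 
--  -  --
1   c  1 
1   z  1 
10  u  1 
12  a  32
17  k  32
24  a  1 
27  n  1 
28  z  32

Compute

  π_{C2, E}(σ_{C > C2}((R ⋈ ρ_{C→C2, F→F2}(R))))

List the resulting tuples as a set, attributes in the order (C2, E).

{(1, 1), (10, 1), (12, 32), (17, 32), (24, 1)}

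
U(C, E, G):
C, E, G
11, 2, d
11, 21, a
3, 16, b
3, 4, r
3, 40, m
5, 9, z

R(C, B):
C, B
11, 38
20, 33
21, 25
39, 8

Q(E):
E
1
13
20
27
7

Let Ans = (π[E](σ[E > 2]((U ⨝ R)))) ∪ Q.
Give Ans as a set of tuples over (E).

Joining U and R on C yields {(11, 2, d, 38), (11, 21, a, 38)}.
Selection E > 2: {(11, 21, a, 38)}
Keep only column(s) E: {21}
Union: {21} with {1, 13, 20, 27, 7} → {1, 13, 20, 21, 27, 7}

{1, 13, 20, 21, 27, 7}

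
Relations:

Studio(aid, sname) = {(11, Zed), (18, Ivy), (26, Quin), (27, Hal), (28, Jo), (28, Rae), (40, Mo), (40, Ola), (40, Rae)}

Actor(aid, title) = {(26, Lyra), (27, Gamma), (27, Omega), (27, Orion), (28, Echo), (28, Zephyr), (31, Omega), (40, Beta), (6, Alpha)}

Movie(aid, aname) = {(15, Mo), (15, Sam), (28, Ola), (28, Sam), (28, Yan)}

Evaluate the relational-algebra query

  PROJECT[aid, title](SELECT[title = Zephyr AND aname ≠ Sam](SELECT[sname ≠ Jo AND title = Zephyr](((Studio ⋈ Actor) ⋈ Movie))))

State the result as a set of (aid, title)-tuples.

Natural join on aid: {(26, Quin, Lyra), (27, Hal, Gamma), (27, Hal, Omega), (27, Hal, Orion), (28, Jo, Echo), (28, Jo, Zephyr), (28, Rae, Echo), (28, Rae, Zephyr), (40, Mo, Beta), (40, Ola, Beta), (40, Rae, Beta)}
Natural join on aid: {(28, Jo, Echo, Ola), (28, Jo, Echo, Sam), (28, Jo, Echo, Yan), (28, Jo, Zephyr, Ola), (28, Jo, Zephyr, Sam), (28, Jo, Zephyr, Yan), (28, Rae, Echo, Ola), (28, Rae, Echo, Sam), (28, Rae, Echo, Yan), (28, Rae, Zephyr, Ola), (28, Rae, Zephyr, Sam), (28, Rae, Zephyr, Yan)}
Apply σ_{sname ≠ Jo AND title = Zephyr}; surviving tuples: {(28, Rae, Zephyr, Ola), (28, Rae, Zephyr, Sam), (28, Rae, Zephyr, Yan)}
Apply σ_{title = Zephyr AND aname ≠ Sam}; surviving tuples: {(28, Rae, Zephyr, Ola), (28, Rae, Zephyr, Yan)}
Keep only column(s) aid, title (1 duplicate(s) eliminated): {(28, Zephyr)}

{(28, Zephyr)}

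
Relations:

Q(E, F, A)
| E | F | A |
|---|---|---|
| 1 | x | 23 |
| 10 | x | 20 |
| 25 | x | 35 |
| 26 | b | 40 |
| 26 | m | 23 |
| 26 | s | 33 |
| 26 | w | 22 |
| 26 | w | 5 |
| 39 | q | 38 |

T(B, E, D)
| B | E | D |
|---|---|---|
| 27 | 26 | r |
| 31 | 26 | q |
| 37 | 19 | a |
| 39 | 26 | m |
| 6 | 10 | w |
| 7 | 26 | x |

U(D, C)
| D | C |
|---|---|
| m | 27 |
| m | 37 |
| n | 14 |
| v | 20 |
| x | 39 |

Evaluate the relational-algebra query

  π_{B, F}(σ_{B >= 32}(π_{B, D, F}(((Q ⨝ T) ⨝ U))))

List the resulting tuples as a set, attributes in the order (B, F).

Q ⋈ T (natural join on E): {(10, x, 20, 6, w), (26, b, 40, 27, r), (26, b, 40, 31, q), (26, b, 40, 39, m), (26, b, 40, 7, x), (26, m, 23, 27, r), (26, m, 23, 31, q), (26, m, 23, 39, m), (26, m, 23, 7, x), (26, s, 33, 27, r), (26, s, 33, 31, q), (26, s, 33, 39, m), (26, s, 33, 7, x), (26, w, 22, 27, r), (26, w, 22, 31, q), (26, w, 22, 39, m), (26, w, 22, 7, x), (26, w, 5, 27, r), (26, w, 5, 31, q), (26, w, 5, 39, m), (26, w, 5, 7, x)}
(Q ⨝ T) ⋈ U (natural join on D): {(26, b, 40, 39, m, 27), (26, b, 40, 39, m, 37), (26, b, 40, 7, x, 39), (26, m, 23, 39, m, 27), (26, m, 23, 39, m, 37), (26, m, 23, 7, x, 39), (26, s, 33, 39, m, 27), (26, s, 33, 39, m, 37), (26, s, 33, 7, x, 39), (26, w, 22, 39, m, 27), (26, w, 22, 39, m, 37), (26, w, 22, 7, x, 39), (26, w, 5, 39, m, 27), (26, w, 5, 39, m, 37), (26, w, 5, 7, x, 39)}
π[B, D, F]: project onto (B, D, F) (7 duplicate(s) eliminated) → {(39, m, b), (39, m, m), (39, m, s), (39, m, w), (7, x, b), (7, x, m), (7, x, s), (7, x, w)}
Filtering on B >= 32 leaves {(39, m, b), (39, m, m), (39, m, s), (39, m, w)}.
π[B, F]: project onto (B, F) → {(39, b), (39, m), (39, s), (39, w)}

{(39, b), (39, m), (39, s), (39, w)}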